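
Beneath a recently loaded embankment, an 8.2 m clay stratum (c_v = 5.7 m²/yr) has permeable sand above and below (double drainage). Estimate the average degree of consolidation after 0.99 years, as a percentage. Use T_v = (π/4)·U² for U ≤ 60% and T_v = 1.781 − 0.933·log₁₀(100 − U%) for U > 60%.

Drainage path length: H_d = H/2 = 4.1 m (double drainage).
T_v = c_v·t/H_d² = 5.7×0.99/4.1² = 0.33569.
T_v = 0.33569 corresponds to the U > 60% branch:
U = 1 − 10^((1.781 − T_v)/0.933)/100 = 0.6459

U ≈ 64.6 %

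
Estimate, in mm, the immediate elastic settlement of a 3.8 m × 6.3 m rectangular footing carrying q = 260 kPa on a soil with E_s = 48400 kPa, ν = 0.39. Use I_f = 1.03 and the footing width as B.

S_e ≈ 17.8 mm

Immediate (elastic) settlement: S_e = q·B·(1−ν²)/E_s · I_f.
S_e = 260 × 3.8 × (1 − 0.39²) / 48400 × 1.03
    = 260 × 3.8 × 0.8479 / 48400 × 1.03
    = 0.01783 m = 17.83 mm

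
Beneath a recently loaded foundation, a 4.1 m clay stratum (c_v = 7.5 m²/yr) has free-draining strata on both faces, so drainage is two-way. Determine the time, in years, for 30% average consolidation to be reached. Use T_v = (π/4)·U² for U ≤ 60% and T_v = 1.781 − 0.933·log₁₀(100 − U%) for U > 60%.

Drainage path length: H_d = H/2 = 2.05 m (double drainage).
U ≤ 60%: T_v = (π/4)·U² = (π/4)×0.3² = 0.070686.
t = T_v·H_d²/c_v = 0.070686×2.05²/7.5 = 0.03961 years.

t ≈ 0.0396 years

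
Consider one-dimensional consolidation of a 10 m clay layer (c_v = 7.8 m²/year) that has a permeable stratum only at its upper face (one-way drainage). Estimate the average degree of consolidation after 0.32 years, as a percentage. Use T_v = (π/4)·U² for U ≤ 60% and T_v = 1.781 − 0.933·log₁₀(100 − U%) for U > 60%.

Drainage path length: H_d = H = 10 m (single drainage).
T_v = c_v·t/H_d² = 7.8×0.32/10² = 0.02496.
T_v = 0.02496 corresponds to the U ≤ 60% branch:
U = √(4T_v/π) = 0.1783

U ≈ 17.8 %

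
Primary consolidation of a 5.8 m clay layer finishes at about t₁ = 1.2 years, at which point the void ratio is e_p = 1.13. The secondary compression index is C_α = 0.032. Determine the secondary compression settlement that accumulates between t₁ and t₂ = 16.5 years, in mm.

S_s ≈ 99.2 mm

Secondary compression: S_s = C_α·H/(1+e_p)·log₁₀(t₂/t₁)
S_s = 0.032×5.8/(1+1.13)×log₁₀(16.5/1.2)
    = 0.08714 × 1.138 = 0.09919 m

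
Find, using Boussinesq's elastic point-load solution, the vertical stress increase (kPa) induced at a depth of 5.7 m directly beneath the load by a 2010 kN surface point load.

Δσ_z ≈ 29.5 kPa

Boussinesq vertical stress below a point load on an elastic half-space:
Δσ_z = 3P/(2πz²) · [1 + (r/z)²]^(−5/2)
r/z = 0/5.7 = 0; [1+(r/z)²]^(−5/2) = 1.
Δσ_z = 3×2010/(2π×5.7²) × 1 = 29.538 × 1 = 29.54 kPa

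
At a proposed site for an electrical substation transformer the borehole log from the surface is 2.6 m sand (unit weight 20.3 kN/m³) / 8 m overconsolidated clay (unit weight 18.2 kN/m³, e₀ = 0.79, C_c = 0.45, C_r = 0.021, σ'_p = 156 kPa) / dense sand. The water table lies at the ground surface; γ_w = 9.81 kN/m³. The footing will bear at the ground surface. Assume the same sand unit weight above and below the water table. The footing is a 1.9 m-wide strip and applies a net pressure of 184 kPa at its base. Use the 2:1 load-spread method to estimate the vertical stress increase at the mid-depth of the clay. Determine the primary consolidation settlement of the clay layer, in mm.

Mid-depth of clay below the ground surface: z = 2.6 + 8/2 = 6.6 m.
Total vertical stress at mid-clay: σ_v = 20.3×2.6 + 18.2×4 = 125.58 kPa.
Pore pressure: u = 9.81×(6.6 − 0) = 64.746 kPa.
Initial effective stress: σ'_0 = σ_v − u = 125.58 − 64.746 = 60.834 kPa.
Stress increase at mid-clay by the 2:1 spreading method:
Δσ = qB/(B+z) = 184×1.9/(1.9+6.6) = 41.129 kPa
Final effective stress: σ'_f = 60.834 + 41.129 = 101.96 kPa.
σ'_f = 101.96 ≤ σ'_p = 156 kPa, so the clay remains overconsolidated and only the recompression index applies:
S_c = C_r·H/(1+e₀)·log₁₀(σ'_f/σ'_0) = 0.021×8/1.79×log₁₀(101.96/60.834)
    = 0.093855 × 0.22428 = 0.02105 m

S_c ≈ 21 mm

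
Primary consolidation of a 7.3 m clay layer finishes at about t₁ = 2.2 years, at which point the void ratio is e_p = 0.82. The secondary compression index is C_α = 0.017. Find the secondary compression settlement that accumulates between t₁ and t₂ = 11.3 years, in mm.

Secondary compression: S_s = C_α·H/(1+e_p)·log₁₀(t₂/t₁)
S_s = 0.017×7.3/(1+0.82)×log₁₀(11.3/2.2)
    = 0.06819 × 0.7107 = 0.04846 m

S_s ≈ 48.5 mm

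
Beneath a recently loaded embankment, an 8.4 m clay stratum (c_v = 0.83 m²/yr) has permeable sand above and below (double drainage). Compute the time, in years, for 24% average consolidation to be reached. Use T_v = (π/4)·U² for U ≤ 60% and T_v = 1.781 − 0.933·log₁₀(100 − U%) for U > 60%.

t ≈ 0.961 years

Drainage path length: H_d = H/2 = 4.2 m (double drainage).
U ≤ 60%: T_v = (π/4)·U² = (π/4)×0.24² = 0.045239.
t = T_v·H_d²/c_v = 0.045239×4.2²/0.83 = 0.9615 years.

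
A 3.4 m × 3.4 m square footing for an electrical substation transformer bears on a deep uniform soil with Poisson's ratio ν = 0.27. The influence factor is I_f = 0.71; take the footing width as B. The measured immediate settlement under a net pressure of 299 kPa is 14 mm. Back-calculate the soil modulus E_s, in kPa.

E_s ≈ 47800 kPa

S_e = q·B·(1−ν²)/E_s · I_f  ⇒  E_s = q·B·(1−ν²)·I_f / S_e.
E_s = 299 × 3.4 × 0.9271 × 0.71 / 0.014 = 47800 kPa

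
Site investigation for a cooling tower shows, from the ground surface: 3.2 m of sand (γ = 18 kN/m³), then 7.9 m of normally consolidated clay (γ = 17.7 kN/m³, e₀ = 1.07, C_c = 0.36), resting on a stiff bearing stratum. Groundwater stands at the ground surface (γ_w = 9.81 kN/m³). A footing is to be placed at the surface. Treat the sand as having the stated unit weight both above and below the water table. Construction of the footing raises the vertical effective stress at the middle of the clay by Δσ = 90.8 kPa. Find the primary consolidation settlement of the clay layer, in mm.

Mid-depth of clay below the ground surface: z = 3.2 + 7.9/2 = 7.15 m.
Total vertical stress at mid-clay: σ_v = 18×3.2 + 17.7×3.95 = 127.52 kPa.
Pore pressure: u = 9.81×(7.15 − 0) = 70.142 kPa.
Initial effective stress: σ'_0 = σ_v − u = 127.52 − 70.142 = 57.378 kPa.
Final effective stress: σ'_f = σ'_0 + Δσ = 57.378 + 90.8 = 148.18 kPa.
Normally consolidated clay, so the full stress increment lies on the virgin compression line:
S_c = C_c·H/(1+e₀)·log₁₀(σ'_f/σ'_0) = 0.36×7.9/(1+1.07)×log₁₀(148.18/57.378)
    = 1.3739 × 0.41204 = 0.5661 m

S_c ≈ 566 mm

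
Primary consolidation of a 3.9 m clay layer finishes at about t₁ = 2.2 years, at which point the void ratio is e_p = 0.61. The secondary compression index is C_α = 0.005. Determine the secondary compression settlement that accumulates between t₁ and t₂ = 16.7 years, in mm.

S_s ≈ 10.7 mm

Secondary compression: S_s = C_α·H/(1+e_p)·log₁₀(t₂/t₁)
S_s = 0.005×3.9/(1+0.61)×log₁₀(16.7/2.2)
    = 0.01211 × 0.8803 = 0.01066 m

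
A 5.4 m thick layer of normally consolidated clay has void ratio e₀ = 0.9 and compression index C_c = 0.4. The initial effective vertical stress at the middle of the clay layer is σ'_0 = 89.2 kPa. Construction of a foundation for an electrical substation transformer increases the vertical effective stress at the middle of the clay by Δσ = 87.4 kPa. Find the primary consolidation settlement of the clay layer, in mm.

S_c ≈ 337 mm

Final effective stress: σ'_f = σ'_0 + Δσ = 89.2 + 87.4 = 176.6 kPa.
Normally consolidated clay, so the full stress increment lies on the virgin compression line:
S_c = C_c·H/(1+e₀)·log₁₀(σ'_f/σ'_0) = 0.4×5.4/(1+0.9)×log₁₀(176.6/89.2)
    = 1.1368 × 0.29663 = 0.3372 m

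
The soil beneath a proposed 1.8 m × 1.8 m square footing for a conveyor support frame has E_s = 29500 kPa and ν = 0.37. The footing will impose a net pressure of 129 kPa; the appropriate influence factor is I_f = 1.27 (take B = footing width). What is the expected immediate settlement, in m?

S_e ≈ 0.00863 m

Immediate (elastic) settlement: S_e = q·B·(1−ν²)/E_s · I_f.
S_e = 129 × 1.8 × (1 − 0.37²) / 29500 × 1.27
    = 129 × 1.8 × 0.8631 / 29500 × 1.27
    = 0.008628 m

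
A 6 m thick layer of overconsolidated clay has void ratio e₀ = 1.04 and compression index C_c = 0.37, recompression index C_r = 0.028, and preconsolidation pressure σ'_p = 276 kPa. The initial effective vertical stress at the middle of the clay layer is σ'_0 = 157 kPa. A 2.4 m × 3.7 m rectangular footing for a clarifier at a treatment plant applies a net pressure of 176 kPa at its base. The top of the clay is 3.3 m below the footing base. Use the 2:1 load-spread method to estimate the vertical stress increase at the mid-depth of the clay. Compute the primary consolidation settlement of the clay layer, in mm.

Mid-depth of clay below the footing base: z = 3.3 + 6/2 = 6.3 m.
Stress increase at mid-clay by the 2:1 spreading method:
Δσ = qBL/((B+z)(L+z)) = 176×2.4×3.7/((2.4+6.3)(3.7+6.3)) = 17.964 kPa
Final effective stress: σ'_f = 157 + 17.964 = 174.96 kPa.
σ'_f = 174.96 ≤ σ'_p = 276 kPa, so the clay remains overconsolidated and only the recompression index applies:
S_c = C_r·H/(1+e₀)·log₁₀(σ'_f/σ'_0) = 0.028×6/2.04×log₁₀(174.96/157)
    = 0.082354 × 0.047039 = 0.003874 m

S_c ≈ 3.87 mm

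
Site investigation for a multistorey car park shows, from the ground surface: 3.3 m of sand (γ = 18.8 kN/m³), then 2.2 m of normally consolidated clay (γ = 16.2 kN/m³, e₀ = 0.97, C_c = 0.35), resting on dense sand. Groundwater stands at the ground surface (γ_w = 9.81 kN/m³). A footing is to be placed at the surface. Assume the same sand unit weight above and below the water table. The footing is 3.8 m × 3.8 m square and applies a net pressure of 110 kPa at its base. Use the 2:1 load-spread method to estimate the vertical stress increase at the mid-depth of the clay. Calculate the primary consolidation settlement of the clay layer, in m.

Mid-depth of clay below the ground surface: z = 3.3 + 2.2/2 = 4.4 m.
Total vertical stress at mid-clay: σ_v = 18.8×3.3 + 16.2×1.1 = 79.86 kPa.
Pore pressure: u = 9.81×(4.4 − 0) = 43.164 kPa.
Initial effective stress: σ'_0 = σ_v − u = 79.86 − 43.164 = 36.696 kPa.
Stress increase at mid-clay by the 2:1 spreading method:
Δσ = qBL/((B+z)(L+z)) = 110×3.8×3.8/((3.8+4.4)(3.8+4.4)) = 23.623 kPa
Final effective stress: σ'_f = σ'_0 + Δσ = 36.696 + 23.623 = 60.319 kPa.
Normally consolidated clay, so the full stress increment lies on the virgin compression line:
S_c = C_c·H/(1+e₀)·log₁₀(σ'_f/σ'_0) = 0.35×2.2/(1+0.97)×log₁₀(60.319/36.696)
    = 0.39086 × 0.21584 = 0.08436 m

S_c ≈ 0.0844 m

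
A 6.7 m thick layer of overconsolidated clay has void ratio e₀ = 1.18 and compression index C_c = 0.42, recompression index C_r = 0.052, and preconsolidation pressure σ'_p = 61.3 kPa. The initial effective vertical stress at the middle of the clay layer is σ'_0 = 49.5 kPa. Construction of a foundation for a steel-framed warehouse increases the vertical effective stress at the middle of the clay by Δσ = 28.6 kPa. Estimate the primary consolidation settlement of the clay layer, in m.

Final effective stress: σ'_f = 49.5 + 28.6 = 78.1 kPa.
σ'_f = 78.1 > σ'_p = 61.3 kPa, so the stress path crosses the preconsolidation pressure — recompression up to σ'_p, then virgin compression beyond:
S_c = H/(1+e₀)·[C_r·log₁₀(σ'_p/σ'_0) + C_c·log₁₀(σ'_f/σ'_p)]
    = 6.7/2.18 × [0.052×log₁₀(61.3/49.5) + 0.42×log₁₀(78.1/61.3)]
    = 3.0734 × [0.0048285 + 0.04418] = 0.1506 m

S_c ≈ 0.151 m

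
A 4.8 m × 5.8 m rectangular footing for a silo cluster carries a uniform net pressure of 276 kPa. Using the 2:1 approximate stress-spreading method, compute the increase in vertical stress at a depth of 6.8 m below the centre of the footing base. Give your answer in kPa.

Δσ_z ≈ 52.6 kPa

By the 2:1 method the load spreads at 1 horizontal : 2 vertical, so at depth z the loaded area has grown by z in each plan dimension:
Δσ = qBL/((B+z)(L+z)) = 276×4.8×5.8/((4.8+6.8)(5.8+6.8)) = 52.571 kPa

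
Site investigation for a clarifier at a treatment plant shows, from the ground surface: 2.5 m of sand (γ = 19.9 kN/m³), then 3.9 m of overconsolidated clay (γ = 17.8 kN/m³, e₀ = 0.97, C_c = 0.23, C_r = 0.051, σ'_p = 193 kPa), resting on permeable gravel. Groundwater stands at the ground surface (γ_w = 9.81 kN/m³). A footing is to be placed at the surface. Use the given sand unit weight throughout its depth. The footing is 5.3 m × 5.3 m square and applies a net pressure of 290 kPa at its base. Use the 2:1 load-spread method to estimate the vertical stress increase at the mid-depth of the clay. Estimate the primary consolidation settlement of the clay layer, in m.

S_c ≈ 0.0496 m

Mid-depth of clay below the ground surface: z = 2.5 + 3.9/2 = 4.45 m.
Total vertical stress at mid-clay: σ_v = 19.9×2.5 + 17.8×1.95 = 84.46 kPa.
Pore pressure: u = 9.81×(4.45 − 0) = 43.655 kPa.
Initial effective stress: σ'_0 = σ_v − u = 84.46 − 43.655 = 40.805 kPa.
Stress increase at mid-clay by the 2:1 spreading method:
Δσ = qBL/((B+z)(L+z)) = 290×5.3×5.3/((5.3+4.45)(5.3+4.45)) = 85.692 kPa
Final effective stress: σ'_f = 40.805 + 85.692 = 126.5 kPa.
σ'_f = 126.5 ≤ σ'_p = 193 kPa, so the clay remains overconsolidated and only the recompression index applies:
S_c = C_r·H/(1+e₀)·log₁₀(σ'_f/σ'_0) = 0.051×3.9/1.97×log₁₀(126.5/40.805)
    = 0.10096 × 0.49138 = 0.04961 m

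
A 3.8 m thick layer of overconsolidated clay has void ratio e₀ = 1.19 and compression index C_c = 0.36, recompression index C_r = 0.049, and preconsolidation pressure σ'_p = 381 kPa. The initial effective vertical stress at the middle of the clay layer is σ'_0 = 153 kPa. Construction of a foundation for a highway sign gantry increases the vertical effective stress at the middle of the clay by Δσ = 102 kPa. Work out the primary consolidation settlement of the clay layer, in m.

Final effective stress: σ'_f = 153 + 102 = 255 kPa.
σ'_f = 255 ≤ σ'_p = 381 kPa, so the clay remains overconsolidated and only the recompression index applies:
S_c = C_r·H/(1+e₀)·log₁₀(σ'_f/σ'_0) = 0.049×3.8/2.19×log₁₀(255/153)
    = 0.085025 × 0.22185 = 0.01886 m

S_c ≈ 0.0189 m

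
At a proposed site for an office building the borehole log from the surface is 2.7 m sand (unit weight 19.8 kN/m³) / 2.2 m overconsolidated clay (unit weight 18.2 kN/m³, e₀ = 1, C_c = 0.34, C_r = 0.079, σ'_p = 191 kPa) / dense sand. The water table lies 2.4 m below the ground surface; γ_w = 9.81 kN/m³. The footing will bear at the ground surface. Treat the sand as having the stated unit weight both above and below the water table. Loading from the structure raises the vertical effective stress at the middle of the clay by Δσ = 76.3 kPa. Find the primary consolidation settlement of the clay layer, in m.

S_c ≈ 0.0311 m

Mid-depth of clay below the ground surface: z = 2.7 + 2.2/2 = 3.8 m.
Total vertical stress at mid-clay: σ_v = 19.8×2.7 + 18.2×1.1 = 73.48 kPa.
Pore pressure: u = 9.81×(3.8 − 2.4) = 13.734 kPa.
Initial effective stress: σ'_0 = σ_v − u = 73.48 − 13.734 = 59.746 kPa.
Final effective stress: σ'_f = 59.746 + 76.3 = 136.05 kPa.
σ'_f = 136.05 ≤ σ'_p = 191 kPa, so the clay remains overconsolidated and only the recompression index applies:
S_c = C_r·H/(1+e₀)·log₁₀(σ'_f/σ'_0) = 0.079×2.2/2×log₁₀(136.05/59.746)
    = 0.0869 × 0.35739 = 0.03106 m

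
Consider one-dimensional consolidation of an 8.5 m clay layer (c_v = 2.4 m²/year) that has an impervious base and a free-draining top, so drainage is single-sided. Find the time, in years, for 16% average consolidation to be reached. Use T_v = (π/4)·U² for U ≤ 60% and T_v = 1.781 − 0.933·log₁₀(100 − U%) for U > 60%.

t ≈ 0.605 years

Drainage path length: H_d = H = 8.5 m (single drainage).
U ≤ 60%: T_v = (π/4)·U² = (π/4)×0.16² = 0.020106.
t = T_v·H_d²/c_v = 0.020106×8.5²/2.4 = 0.6053 years.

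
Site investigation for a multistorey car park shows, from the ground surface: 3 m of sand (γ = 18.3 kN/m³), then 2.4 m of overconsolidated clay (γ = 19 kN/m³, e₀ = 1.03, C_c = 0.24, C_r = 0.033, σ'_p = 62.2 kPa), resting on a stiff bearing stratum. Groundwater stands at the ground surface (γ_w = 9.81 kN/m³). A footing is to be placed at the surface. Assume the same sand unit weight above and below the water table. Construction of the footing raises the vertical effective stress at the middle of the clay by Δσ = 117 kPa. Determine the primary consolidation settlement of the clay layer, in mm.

S_c ≈ 120 mm

Mid-depth of clay below the ground surface: z = 3 + 2.4/2 = 4.2 m.
Total vertical stress at mid-clay: σ_v = 18.3×3 + 19×1.2 = 77.7 kPa.
Pore pressure: u = 9.81×(4.2 − 0) = 41.202 kPa.
Initial effective stress: σ'_0 = σ_v − u = 77.7 − 41.202 = 36.498 kPa.
Final effective stress: σ'_f = 36.498 + 117 = 153.5 kPa.
σ'_f = 153.5 > σ'_p = 62.2 kPa, so the stress path crosses the preconsolidation pressure — recompression up to σ'_p, then virgin compression beyond:
S_c = H/(1+e₀)·[C_r·log₁₀(σ'_p/σ'_0) + C_c·log₁₀(σ'_f/σ'_p)]
    = 2.4/2.03 × [0.033×log₁₀(62.2/36.498) + 0.24×log₁₀(153.5/62.2)]
    = 1.1823 × [0.0076402 + 0.094156] = 0.1204 m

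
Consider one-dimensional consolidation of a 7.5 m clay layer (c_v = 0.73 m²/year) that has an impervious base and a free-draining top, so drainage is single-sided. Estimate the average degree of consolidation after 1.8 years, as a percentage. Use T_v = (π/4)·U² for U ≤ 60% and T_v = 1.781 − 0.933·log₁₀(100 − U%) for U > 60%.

U ≈ 17.2 %

Drainage path length: H_d = H = 7.5 m (single drainage).
T_v = c_v·t/H_d² = 0.73×1.8/7.5² = 0.02336.
T_v = 0.02336 corresponds to the U ≤ 60% branch:
U = √(4T_v/π) = 0.1725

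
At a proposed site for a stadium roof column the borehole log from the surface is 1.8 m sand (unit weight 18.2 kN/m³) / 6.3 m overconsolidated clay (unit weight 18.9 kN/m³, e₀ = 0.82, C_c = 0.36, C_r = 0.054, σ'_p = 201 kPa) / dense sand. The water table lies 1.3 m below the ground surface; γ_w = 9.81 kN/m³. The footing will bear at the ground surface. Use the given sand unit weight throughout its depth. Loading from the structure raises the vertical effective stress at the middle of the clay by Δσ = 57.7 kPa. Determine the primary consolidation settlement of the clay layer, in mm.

S_c ≈ 57.1 mm

Mid-depth of clay below the ground surface: z = 1.8 + 6.3/2 = 4.95 m.
Total vertical stress at mid-clay: σ_v = 18.2×1.8 + 18.9×3.15 = 92.295 kPa.
Pore pressure: u = 9.81×(4.95 − 1.3) = 35.806 kPa.
Initial effective stress: σ'_0 = σ_v − u = 92.295 − 35.806 = 56.489 kPa.
Final effective stress: σ'_f = 56.489 + 57.7 = 114.19 kPa.
σ'_f = 114.19 ≤ σ'_p = 201 kPa, so the clay remains overconsolidated and only the recompression index applies:
S_c = C_r·H/(1+e₀)·log₁₀(σ'_f/σ'_0) = 0.054×6.3/1.82×log₁₀(114.19/56.489)
    = 0.18692 × 0.30566 = 0.05713 m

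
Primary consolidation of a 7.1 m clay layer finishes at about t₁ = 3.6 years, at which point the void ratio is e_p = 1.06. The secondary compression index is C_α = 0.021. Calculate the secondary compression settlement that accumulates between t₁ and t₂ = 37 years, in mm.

S_s ≈ 73.2 mm

Secondary compression: S_s = C_α·H/(1+e_p)·log₁₀(t₂/t₁)
S_s = 0.021×7.1/(1+1.06)×log₁₀(37/3.6)
    = 0.07238 × 1.012 = 0.07324 m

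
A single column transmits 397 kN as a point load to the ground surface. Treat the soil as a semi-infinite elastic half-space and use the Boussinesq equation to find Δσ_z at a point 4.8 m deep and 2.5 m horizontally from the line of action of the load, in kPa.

Δσ_z ≈ 4.52 kPa

Boussinesq vertical stress below a point load on an elastic half-space:
Δσ_z = 3P/(2πz²) · [1 + (r/z)²]^(−5/2)
r/z = 2.5/4.8 = 0.52083; [1+(r/z)²]^(−5/2) = 0.54879.
Δσ_z = 3×397/(2π×4.8²) × 0.54879 = 8.2272 × 0.54879 = 4.515 kPa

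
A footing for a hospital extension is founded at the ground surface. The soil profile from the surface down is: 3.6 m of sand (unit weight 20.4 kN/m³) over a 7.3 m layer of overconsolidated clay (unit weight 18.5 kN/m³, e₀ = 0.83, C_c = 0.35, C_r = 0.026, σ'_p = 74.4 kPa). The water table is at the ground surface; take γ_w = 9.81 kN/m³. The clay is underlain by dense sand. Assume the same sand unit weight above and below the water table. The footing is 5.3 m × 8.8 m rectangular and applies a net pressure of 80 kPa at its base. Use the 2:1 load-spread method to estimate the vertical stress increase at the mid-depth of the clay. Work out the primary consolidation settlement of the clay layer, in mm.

Mid-depth of clay below the ground surface: z = 3.6 + 7.3/2 = 7.25 m.
Total vertical stress at mid-clay: σ_v = 20.4×3.6 + 18.5×3.65 = 140.96 kPa.
Pore pressure: u = 9.81×(7.25 − 0) = 71.123 kPa.
Initial effective stress: σ'_0 = σ_v − u = 140.96 − 71.123 = 69.837 kPa.
Stress increase at mid-clay by the 2:1 spreading method:
Δσ = qBL/((B+z)(L+z)) = 80×5.3×8.8/((5.3+7.25)(8.8+7.25)) = 18.524 kPa
Final effective stress: σ'_f = 69.837 + 18.524 = 88.361 kPa.
σ'_f = 88.361 > σ'_p = 74.4 kPa, so the stress path crosses the preconsolidation pressure — recompression up to σ'_p, then virgin compression beyond:
S_c = H/(1+e₀)·[C_r·log₁₀(σ'_p/σ'_0) + C_c·log₁₀(σ'_f/σ'_p)]
    = 7.3/1.83 × [0.026×log₁₀(74.4/69.837) + 0.35×log₁₀(88.361/74.4)]
    = 3.9891 × [0.00071467 + 0.026141] = 0.1071 m

S_c ≈ 107 mm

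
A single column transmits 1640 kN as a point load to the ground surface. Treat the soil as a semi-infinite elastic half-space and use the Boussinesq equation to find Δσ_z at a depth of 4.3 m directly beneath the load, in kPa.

Boussinesq vertical stress below a point load on an elastic half-space:
Δσ_z = 3P/(2πz²) · [1 + (r/z)²]^(−5/2)
r/z = 0/4.3 = 0; [1+(r/z)²]^(−5/2) = 1.
Δσ_z = 3×1640/(2π×4.3²) × 1 = 42.35 × 1 = 42.35 kPa

Δσ_z ≈ 42.4 kPa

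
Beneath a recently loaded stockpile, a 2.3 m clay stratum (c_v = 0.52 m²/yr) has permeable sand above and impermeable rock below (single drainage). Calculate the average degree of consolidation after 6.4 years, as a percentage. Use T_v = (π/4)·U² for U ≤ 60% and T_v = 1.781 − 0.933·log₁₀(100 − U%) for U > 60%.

Drainage path length: H_d = H = 2.3 m (single drainage).
T_v = c_v·t/H_d² = 0.52×6.4/2.3² = 0.62911.
T_v = 0.62911 corresponds to the U > 60% branch:
U = 1 − 10^((1.781 − T_v)/0.933)/100 = 0.8284

U ≈ 82.8 %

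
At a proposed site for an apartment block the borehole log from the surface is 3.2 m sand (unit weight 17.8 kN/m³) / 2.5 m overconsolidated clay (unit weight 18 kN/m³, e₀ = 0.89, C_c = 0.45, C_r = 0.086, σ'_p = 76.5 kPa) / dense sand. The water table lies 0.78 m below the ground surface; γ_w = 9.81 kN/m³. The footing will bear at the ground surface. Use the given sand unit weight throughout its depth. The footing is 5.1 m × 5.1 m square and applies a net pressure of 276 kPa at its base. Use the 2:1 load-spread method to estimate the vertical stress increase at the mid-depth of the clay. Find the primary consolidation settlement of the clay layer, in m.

S_c ≈ 0.149 m

Mid-depth of clay below the ground surface: z = 3.2 + 2.5/2 = 4.45 m.
Total vertical stress at mid-clay: σ_v = 17.8×3.2 + 18×1.25 = 79.46 kPa.
Pore pressure: u = 9.81×(4.45 − 0.78) = 36.003 kPa.
Initial effective stress: σ'_0 = σ_v − u = 79.46 − 36.003 = 43.457 kPa.
Stress increase at mid-clay by the 2:1 spreading method:
Δσ = qBL/((B+z)(L+z)) = 276×5.1×5.1/((5.1+4.45)(5.1+4.45)) = 78.712 kPa
Final effective stress: σ'_f = 43.457 + 78.712 = 122.17 kPa.
σ'_f = 122.17 > σ'_p = 76.5 kPa, so the stress path crosses the preconsolidation pressure — recompression up to σ'_p, then virgin compression beyond:
S_c = H/(1+e₀)·[C_r·log₁₀(σ'_p/σ'_0) + C_c·log₁₀(σ'_f/σ'_p)]
    = 2.5/1.89 × [0.086×log₁₀(76.5/43.457) + 0.45×log₁₀(122.17/76.5)]
    = 1.3228 × [0.021122 + 0.091486] = 0.149 m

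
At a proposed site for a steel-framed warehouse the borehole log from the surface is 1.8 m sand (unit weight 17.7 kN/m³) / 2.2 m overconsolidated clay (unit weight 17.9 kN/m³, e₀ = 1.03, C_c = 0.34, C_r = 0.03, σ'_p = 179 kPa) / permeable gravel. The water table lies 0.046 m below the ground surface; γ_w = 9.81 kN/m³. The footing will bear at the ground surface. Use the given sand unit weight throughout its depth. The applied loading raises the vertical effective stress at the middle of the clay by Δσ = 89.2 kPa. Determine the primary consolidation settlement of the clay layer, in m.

S_c ≈ 0.0221 m

Mid-depth of clay below the ground surface: z = 1.8 + 2.2/2 = 2.9 m.
Total vertical stress at mid-clay: σ_v = 17.7×1.8 + 17.9×1.1 = 51.55 kPa.
Pore pressure: u = 9.81×(2.9 − 0.046) = 27.998 kPa.
Initial effective stress: σ'_0 = σ_v − u = 51.55 − 27.998 = 23.552 kPa.
Final effective stress: σ'_f = 23.552 + 89.2 = 112.75 kPa.
σ'_f = 112.75 ≤ σ'_p = 179 kPa, so the clay remains overconsolidated and only the recompression index applies:
S_c = C_r·H/(1+e₀)·log₁₀(σ'_f/σ'_0) = 0.03×2.2/2.03×log₁₀(112.75/23.552)
    = 0.032511 × 0.68009 = 0.02211 m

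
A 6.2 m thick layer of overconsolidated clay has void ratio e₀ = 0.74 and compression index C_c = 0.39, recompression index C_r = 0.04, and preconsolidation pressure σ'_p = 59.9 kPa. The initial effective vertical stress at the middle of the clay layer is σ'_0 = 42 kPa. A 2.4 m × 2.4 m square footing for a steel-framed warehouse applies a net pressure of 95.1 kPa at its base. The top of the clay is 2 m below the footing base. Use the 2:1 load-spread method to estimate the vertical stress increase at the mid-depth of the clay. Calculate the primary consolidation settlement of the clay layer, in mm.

S_c ≈ 12.9 mm

Mid-depth of clay below the footing base: z = 2 + 6.2/2 = 5.1 m.
Stress increase at mid-clay by the 2:1 spreading method:
Δσ = qBL/((B+z)(L+z)) = 95.1×2.4×2.4/((2.4+5.1)(2.4+5.1)) = 9.7382 kPa
Final effective stress: σ'_f = 42 + 9.7382 = 51.738 kPa.
σ'_f = 51.738 ≤ σ'_p = 59.9 kPa, so the clay remains overconsolidated and only the recompression index applies:
S_c = C_r·H/(1+e₀)·log₁₀(σ'_f/σ'_0) = 0.04×6.2/1.74×log₁₀(51.738/42)
    = 0.14253 × 0.09056 = 0.01291 m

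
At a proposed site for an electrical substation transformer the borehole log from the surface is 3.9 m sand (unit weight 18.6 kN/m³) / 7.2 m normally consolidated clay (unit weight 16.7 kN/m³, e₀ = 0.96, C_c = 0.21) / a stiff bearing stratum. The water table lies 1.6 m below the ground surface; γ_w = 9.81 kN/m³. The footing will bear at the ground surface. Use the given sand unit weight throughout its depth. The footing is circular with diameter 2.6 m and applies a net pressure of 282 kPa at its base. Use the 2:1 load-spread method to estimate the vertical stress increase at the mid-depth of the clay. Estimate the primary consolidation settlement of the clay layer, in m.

S_c ≈ 0.0747 m

Mid-depth of clay below the ground surface: z = 3.9 + 7.2/2 = 7.5 m.
Total vertical stress at mid-clay: σ_v = 18.6×3.9 + 16.7×3.6 = 132.66 kPa.
Pore pressure: u = 9.81×(7.5 − 1.6) = 57.879 kPa.
Initial effective stress: σ'_0 = σ_v − u = 132.66 − 57.879 = 74.781 kPa.
Stress increase at mid-clay by the 2:1 spreading method:
Δσ ≈ qD²/(D+z)² = 282×2.6²/(2.6+7.5)² = 18.688 kPa
Final effective stress: σ'_f = σ'_0 + Δσ = 74.781 + 18.688 = 93.469 kPa.
Normally consolidated clay, so the full stress increment lies on the virgin compression line:
S_c = C_c·H/(1+e₀)·log₁₀(σ'_f/σ'_0) = 0.21×7.2/(1+0.96)×log₁₀(93.469/74.781)
    = 0.77143 × 0.096876 = 0.07473 m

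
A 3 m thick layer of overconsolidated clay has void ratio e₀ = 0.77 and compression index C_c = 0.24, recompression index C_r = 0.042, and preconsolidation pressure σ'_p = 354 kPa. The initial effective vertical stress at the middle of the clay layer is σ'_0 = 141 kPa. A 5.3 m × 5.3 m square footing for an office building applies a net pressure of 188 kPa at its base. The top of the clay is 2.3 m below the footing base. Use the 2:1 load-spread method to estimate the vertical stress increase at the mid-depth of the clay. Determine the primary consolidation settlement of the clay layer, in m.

Mid-depth of clay below the footing base: z = 2.3 + 3/2 = 3.8 m.
Stress increase at mid-clay by the 2:1 spreading method:
Δσ = qBL/((B+z)(L+z)) = 188×5.3×5.3/((5.3+3.8)(5.3+3.8)) = 63.772 kPa
Final effective stress: σ'_f = 141 + 63.772 = 204.77 kPa.
σ'_f = 204.77 ≤ σ'_p = 354 kPa, so the clay remains overconsolidated and only the recompression index applies:
S_c = C_r·H/(1+e₀)·log₁₀(σ'_f/σ'_0) = 0.042×3/1.77×log₁₀(204.77/141)
    = 0.071186 × 0.16205 = 0.01154 m

S_c ≈ 0.0115 m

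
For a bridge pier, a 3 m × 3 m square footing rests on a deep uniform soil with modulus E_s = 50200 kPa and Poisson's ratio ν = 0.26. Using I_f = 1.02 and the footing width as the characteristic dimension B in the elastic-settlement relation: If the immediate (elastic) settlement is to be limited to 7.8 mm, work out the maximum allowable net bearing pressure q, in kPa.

q ≈ 137 kPa

S_e = q·B·(1−ν²)/E_s · I_f  ⇒  q = S_e·E_s / (B·(1−ν²)·I_f).
q = 0.0078 × 50200 / (3 × 0.9324 × 1.02) = 137.2 kPa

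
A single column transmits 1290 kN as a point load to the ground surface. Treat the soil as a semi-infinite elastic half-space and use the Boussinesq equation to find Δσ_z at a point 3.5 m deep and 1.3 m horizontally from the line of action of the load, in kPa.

Boussinesq vertical stress below a point load on an elastic half-space:
Δσ_z = 3P/(2πz²) · [1 + (r/z)²]^(−5/2)
r/z = 1.3/3.5 = 0.37143; [1+(r/z)²]^(−5/2) = 0.72391.
Δσ_z = 3×1290/(2π×3.5²) × 0.72391 = 50.28 × 0.72391 = 36.4 kPa

Δσ_z ≈ 36.4 kPa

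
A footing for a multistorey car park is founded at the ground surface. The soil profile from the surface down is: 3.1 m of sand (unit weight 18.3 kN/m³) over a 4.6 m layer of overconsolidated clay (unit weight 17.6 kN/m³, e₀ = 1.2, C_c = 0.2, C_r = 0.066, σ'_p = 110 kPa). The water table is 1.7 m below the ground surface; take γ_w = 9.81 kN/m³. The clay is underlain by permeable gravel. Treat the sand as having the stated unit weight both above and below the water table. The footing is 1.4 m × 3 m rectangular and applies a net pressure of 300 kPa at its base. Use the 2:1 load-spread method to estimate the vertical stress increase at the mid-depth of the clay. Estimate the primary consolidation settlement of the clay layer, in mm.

S_c ≈ 18.5 mm

Mid-depth of clay below the ground surface: z = 3.1 + 4.6/2 = 5.4 m.
Total vertical stress at mid-clay: σ_v = 18.3×3.1 + 17.6×2.3 = 97.21 kPa.
Pore pressure: u = 9.81×(5.4 − 1.7) = 36.297 kPa.
Initial effective stress: σ'_0 = σ_v − u = 97.21 − 36.297 = 60.913 kPa.
Stress increase at mid-clay by the 2:1 spreading method:
Δσ = qBL/((B+z)(L+z)) = 300×1.4×3/((1.4+5.4)(3+5.4)) = 22.059 kPa
Final effective stress: σ'_f = 60.913 + 22.059 = 82.972 kPa.
σ'_f = 82.972 ≤ σ'_p = 110 kPa, so the clay remains overconsolidated and only the recompression index applies:
S_c = C_r·H/(1+e₀)·log₁₀(σ'_f/σ'_0) = 0.066×4.6/2.2×log₁₀(82.972/60.913)
    = 0.138 × 0.13422 = 0.01852 m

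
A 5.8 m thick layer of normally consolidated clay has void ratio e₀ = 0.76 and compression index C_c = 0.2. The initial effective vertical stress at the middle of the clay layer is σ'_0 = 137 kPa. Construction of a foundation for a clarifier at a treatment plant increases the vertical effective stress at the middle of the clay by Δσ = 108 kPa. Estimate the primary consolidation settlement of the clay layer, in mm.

Final effective stress: σ'_f = σ'_0 + Δσ = 137 + 108 = 245 kPa.
Normally consolidated clay, so the full stress increment lies on the virgin compression line:
S_c = C_c·H/(1+e₀)·log₁₀(σ'_f/σ'_0) = 0.2×5.8/(1+0.76)×log₁₀(245/137)
    = 0.65909 × 0.25245 = 0.1664 m

S_c ≈ 166 mm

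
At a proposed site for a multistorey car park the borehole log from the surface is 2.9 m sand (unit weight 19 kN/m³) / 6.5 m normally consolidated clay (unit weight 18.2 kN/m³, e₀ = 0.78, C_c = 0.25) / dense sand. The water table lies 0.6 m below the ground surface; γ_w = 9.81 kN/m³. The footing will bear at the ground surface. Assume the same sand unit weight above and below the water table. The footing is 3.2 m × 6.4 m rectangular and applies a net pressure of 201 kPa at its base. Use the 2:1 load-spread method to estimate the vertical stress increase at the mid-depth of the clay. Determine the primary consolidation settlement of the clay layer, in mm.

Mid-depth of clay below the ground surface: z = 2.9 + 6.5/2 = 6.15 m.
Total vertical stress at mid-clay: σ_v = 19×2.9 + 18.2×3.25 = 114.25 kPa.
Pore pressure: u = 9.81×(6.15 − 0.6) = 54.446 kPa.
Initial effective stress: σ'_0 = σ_v − u = 114.25 − 54.446 = 59.804 kPa.
Stress increase at mid-clay by the 2:1 spreading method:
Δσ = qBL/((B+z)(L+z)) = 201×3.2×6.4/((3.2+6.15)(6.4+6.15)) = 35.081 kPa
Final effective stress: σ'_f = σ'_0 + Δσ = 59.804 + 35.081 = 94.885 kPa.
Normally consolidated clay, so the full stress increment lies on the virgin compression line:
S_c = C_c·H/(1+e₀)·log₁₀(σ'_f/σ'_0) = 0.25×6.5/(1+0.78)×log₁₀(94.885/59.804)
    = 0.91292 × 0.20047 = 0.183 m

S_c ≈ 183 mm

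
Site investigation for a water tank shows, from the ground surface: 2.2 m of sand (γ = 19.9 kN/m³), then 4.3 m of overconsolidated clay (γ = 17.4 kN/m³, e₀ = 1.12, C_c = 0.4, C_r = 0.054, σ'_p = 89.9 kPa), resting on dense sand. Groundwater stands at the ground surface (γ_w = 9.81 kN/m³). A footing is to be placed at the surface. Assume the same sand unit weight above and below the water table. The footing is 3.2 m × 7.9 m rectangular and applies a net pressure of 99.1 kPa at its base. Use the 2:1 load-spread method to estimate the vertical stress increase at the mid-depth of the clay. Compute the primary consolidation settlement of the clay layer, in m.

Mid-depth of clay below the ground surface: z = 2.2 + 4.3/2 = 4.35 m.
Total vertical stress at mid-clay: σ_v = 19.9×2.2 + 17.4×2.15 = 81.19 kPa.
Pore pressure: u = 9.81×(4.35 − 0) = 42.673 kPa.
Initial effective stress: σ'_0 = σ_v − u = 81.19 − 42.673 = 38.517 kPa.
Stress increase at mid-clay by the 2:1 spreading method:
Δσ = qBL/((B+z)(L+z)) = 99.1×3.2×7.9/((3.2+4.35)(7.9+4.35)) = 27.087 kPa
Final effective stress: σ'_f = 38.517 + 27.087 = 65.604 kPa.
σ'_f = 65.604 ≤ σ'_p = 89.9 kPa, so the clay remains overconsolidated and only the recompression index applies:
S_c = C_r·H/(1+e₀)·log₁₀(σ'_f/σ'_0) = 0.054×4.3/2.12×log₁₀(65.604/38.517)
    = 0.10953 × 0.23128 = 0.02533 m

S_c ≈ 0.0253 m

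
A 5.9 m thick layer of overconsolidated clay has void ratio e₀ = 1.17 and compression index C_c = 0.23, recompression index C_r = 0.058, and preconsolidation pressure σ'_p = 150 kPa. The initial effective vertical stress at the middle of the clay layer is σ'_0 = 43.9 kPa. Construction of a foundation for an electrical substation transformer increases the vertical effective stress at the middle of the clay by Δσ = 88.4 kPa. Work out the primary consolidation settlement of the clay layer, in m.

S_c ≈ 0.0756 m

Final effective stress: σ'_f = 43.9 + 88.4 = 132.3 kPa.
σ'_f = 132.3 ≤ σ'_p = 150 kPa, so the clay remains overconsolidated and only the recompression index applies:
S_c = C_r·H/(1+e₀)·log₁₀(σ'_f/σ'_0) = 0.058×5.9/2.17×log₁₀(132.3/43.9)
    = 0.1577 × 0.4791 = 0.07555 m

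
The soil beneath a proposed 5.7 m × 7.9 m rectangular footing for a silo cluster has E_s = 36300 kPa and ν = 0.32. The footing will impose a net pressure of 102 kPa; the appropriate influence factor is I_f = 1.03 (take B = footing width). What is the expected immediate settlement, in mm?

Immediate (elastic) settlement: S_e = q·B·(1−ν²)/E_s · I_f.
S_e = 102 × 5.7 × (1 − 0.32²) / 36300 × 1.03
    = 102 × 5.7 × 0.8976 / 36300 × 1.03
    = 0.01481 m = 14.81 mm

S_e ≈ 14.8 mm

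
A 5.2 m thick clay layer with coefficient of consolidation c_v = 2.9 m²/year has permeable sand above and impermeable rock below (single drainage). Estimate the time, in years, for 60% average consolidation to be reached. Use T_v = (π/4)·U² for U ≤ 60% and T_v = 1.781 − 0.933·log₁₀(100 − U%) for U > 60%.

t ≈ 2.64 years

Drainage path length: H_d = H = 5.2 m (single drainage).
U ≤ 60%: T_v = (π/4)·U² = (π/4)×0.6² = 0.28274.
t = T_v·H_d²/c_v = 0.28274×5.2²/2.9 = 2.636 years.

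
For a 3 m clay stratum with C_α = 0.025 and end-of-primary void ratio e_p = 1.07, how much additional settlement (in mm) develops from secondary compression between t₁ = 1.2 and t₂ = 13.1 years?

Secondary compression: S_s = C_α·H/(1+e_p)·log₁₀(t₂/t₁)
S_s = 0.025×3/(1+1.07)×log₁₀(13.1/1.2)
    = 0.03623 × 1.038 = 0.03761 m

S_s ≈ 37.6 mm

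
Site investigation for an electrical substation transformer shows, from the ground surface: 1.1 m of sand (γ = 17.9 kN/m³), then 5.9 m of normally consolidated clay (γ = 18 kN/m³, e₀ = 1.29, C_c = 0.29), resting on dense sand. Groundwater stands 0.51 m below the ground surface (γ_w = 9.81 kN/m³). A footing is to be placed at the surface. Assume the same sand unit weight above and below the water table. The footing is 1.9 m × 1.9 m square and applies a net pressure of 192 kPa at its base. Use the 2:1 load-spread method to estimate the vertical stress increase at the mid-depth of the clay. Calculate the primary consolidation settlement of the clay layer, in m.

Mid-depth of clay below the ground surface: z = 1.1 + 5.9/2 = 4.05 m.
Total vertical stress at mid-clay: σ_v = 17.9×1.1 + 18×2.95 = 72.79 kPa.
Pore pressure: u = 9.81×(4.05 − 0.51) = 34.727 kPa.
Initial effective stress: σ'_0 = σ_v − u = 72.79 − 34.727 = 38.063 kPa.
Stress increase at mid-clay by the 2:1 spreading method:
Δσ = qBL/((B+z)(L+z)) = 192×1.9×1.9/((1.9+4.05)(1.9+4.05)) = 19.578 kPa
Final effective stress: σ'_f = σ'_0 + Δσ = 38.063 + 19.578 = 57.641 kPa.
Normally consolidated clay, so the full stress increment lies on the virgin compression line:
S_c = C_c·H/(1+e₀)·log₁₀(σ'_f/σ'_0) = 0.29×5.9/(1+1.29)×log₁₀(57.641/38.063)
    = 0.74716 × 0.18023 = 0.1347 m

S_c ≈ 0.135 m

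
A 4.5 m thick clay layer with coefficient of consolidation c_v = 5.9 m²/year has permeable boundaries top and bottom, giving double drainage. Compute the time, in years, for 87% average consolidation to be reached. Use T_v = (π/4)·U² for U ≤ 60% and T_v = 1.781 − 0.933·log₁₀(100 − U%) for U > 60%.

Drainage path length: H_d = H/2 = 2.25 m (double drainage).
U > 60%: T_v = 1.781 − 0.933·log₁₀(100 − 87) = 0.74169.
t = T_v·H_d²/c_v = 0.74169×2.25²/5.9 = 0.6364 years.

t ≈ 0.636 years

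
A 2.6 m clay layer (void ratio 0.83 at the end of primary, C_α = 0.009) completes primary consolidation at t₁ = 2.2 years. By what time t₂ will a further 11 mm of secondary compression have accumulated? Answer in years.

S_s = C_α·H/(1+e_p)·log₁₀(t₂/t₁) ⇒ log₁₀(t₂/t₁) = S_s·(1+e_p)/(C_α·H).
log₁₀(t₂/t₁) = 0.011 × (1+0.83) / (0.009×2.6) = 0.8603
t₂ = t₁ × 10^0.8603 = 2.2 × 7.249 = 15.95 years

t₂ ≈ 15.9 years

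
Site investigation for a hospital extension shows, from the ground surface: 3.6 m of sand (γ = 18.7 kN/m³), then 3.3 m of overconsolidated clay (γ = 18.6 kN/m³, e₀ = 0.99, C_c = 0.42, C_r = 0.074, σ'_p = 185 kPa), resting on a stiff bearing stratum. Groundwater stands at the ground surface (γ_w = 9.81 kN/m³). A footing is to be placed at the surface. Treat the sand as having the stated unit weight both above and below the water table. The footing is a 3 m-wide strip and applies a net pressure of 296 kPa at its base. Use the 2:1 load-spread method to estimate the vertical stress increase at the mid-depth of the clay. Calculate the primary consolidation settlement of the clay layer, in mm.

Mid-depth of clay below the ground surface: z = 3.6 + 3.3/2 = 5.25 m.
Total vertical stress at mid-clay: σ_v = 18.7×3.6 + 18.6×1.65 = 98.01 kPa.
Pore pressure: u = 9.81×(5.25 − 0) = 51.503 kPa.
Initial effective stress: σ'_0 = σ_v − u = 98.01 − 51.503 = 46.507 kPa.
Stress increase at mid-clay by the 2:1 spreading method:
Δσ = qB/(B+z) = 296×3/(3+5.25) = 107.64 kPa
Final effective stress: σ'_f = 46.507 + 107.64 = 154.15 kPa.
σ'_f = 154.15 ≤ σ'_p = 185 kPa, so the clay remains overconsolidated and only the recompression index applies:
S_c = C_r·H/(1+e₀)·log₁₀(σ'_f/σ'_0) = 0.074×3.3/1.99×log₁₀(154.15/46.507)
    = 0.12271 × 0.52043 = 0.06386 m

S_c ≈ 63.9 mm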